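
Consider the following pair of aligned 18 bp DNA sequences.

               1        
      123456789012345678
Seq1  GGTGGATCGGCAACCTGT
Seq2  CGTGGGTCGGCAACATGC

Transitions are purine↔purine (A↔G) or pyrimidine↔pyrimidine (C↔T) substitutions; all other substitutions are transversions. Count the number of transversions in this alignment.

The sequences differ at positions 1 (G/C, transversion), 6 (A/G, transition), 15 (C/A, transversion), 18 (T/C, transition).
Of the 4 differences, 2 transitions and 2 transversions, so the answer is 2.

2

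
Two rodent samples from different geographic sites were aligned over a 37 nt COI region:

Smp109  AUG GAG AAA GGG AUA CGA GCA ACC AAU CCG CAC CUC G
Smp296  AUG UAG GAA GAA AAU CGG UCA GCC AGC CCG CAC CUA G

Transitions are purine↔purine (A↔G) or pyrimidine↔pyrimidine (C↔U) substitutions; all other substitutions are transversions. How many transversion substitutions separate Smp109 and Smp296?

5

The sequences differ at positions 4 (G/U, transversion), 7 (A/G, transition), 11 (G/A, transition), 12 (G/A, transition), 14 (U/A, transversion), 15 (A/U, transversion), 18 (A/G, transition), 19 (G/U, transversion), 22 (A/G, transition), 26 (A/G, transition), 27 (U/C, transition), 36 (C/A, transversion).
Of the 12 differences, 7 transitions and 5 transversions, so the answer is 5.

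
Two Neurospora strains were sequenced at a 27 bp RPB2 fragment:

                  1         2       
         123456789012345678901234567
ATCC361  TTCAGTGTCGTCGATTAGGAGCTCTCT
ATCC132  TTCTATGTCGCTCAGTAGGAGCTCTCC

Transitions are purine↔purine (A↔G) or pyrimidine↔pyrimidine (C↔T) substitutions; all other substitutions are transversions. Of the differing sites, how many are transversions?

Differing sites — 4:A/T (Tv); 5:G/A (Ti); 11:T/C (Ti); 12:C/T (Ti); 13:G/C (Tv); 15:T/G (Tv); 27:T/C (Ti).
Of the 7 differences, 4 transitions and 3 transversions, so the answer is 3.

3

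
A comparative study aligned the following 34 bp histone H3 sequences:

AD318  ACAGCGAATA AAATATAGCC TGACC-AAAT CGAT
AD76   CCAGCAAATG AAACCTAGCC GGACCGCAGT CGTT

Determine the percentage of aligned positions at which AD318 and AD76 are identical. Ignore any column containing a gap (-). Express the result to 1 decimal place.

72.7%

Excluding the 1 gap column leaves 33 comparable sites.
Mismatches occur at site 1 (A→C), site 6 (G→A), site 10 (A→G), site 14 (T→C), site 15 (A→C), site 21 (T→G), site 27 (A→C), site 29 (A→G), site 33 (A→T).
24 of the 33 comparable sites match, so the percent identity is 24/33 × 100 = 72.7%.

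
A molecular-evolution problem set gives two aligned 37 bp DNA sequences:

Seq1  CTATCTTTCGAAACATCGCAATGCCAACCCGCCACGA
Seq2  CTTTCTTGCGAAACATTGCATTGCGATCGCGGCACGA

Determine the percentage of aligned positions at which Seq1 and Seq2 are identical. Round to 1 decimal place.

78.4%

The sequences differ at positions 3 (A/T), 8 (T/G), 17 (C/T), 21 (A/T), 25 (C/G), 27 (A/T), 29 (C/G), 32 (C/G).
29 of the 37 sites match, so the percent identity is 29/37 × 100 = 78.4%.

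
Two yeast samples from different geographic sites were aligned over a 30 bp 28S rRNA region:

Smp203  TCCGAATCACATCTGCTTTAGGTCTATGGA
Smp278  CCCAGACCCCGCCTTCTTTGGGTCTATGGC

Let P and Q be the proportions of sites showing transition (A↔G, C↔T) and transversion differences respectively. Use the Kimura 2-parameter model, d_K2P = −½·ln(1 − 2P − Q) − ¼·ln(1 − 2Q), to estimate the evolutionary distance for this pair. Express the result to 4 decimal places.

Differing sites — 1:T/C (Ti); 4:G/A (Ti); 5:A/G (Ti); 7:T/C (Ti); 9:A/C (Tv); 11:A/G (Ti); 12:T/C (Ti); 15:G/T (Tv); 20:A/G (Ti); 30:A/C (Tv).
Of the 10 differences, 7 transitions and 3 transversions over 30 sites: P = 7/30 = 0.233333, Q = 3/30 = 0.100000.
d = −0.5·ln(0.433334) − 0.25·ln(0.800000) = −0.5·(-0.836246) − 0.25·(-0.223144) = 0.4739.

0.4739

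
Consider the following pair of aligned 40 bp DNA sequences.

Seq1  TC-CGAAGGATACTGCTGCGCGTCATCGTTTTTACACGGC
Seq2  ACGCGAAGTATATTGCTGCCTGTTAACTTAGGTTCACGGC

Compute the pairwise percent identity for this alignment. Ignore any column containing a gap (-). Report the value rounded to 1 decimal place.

Excluding the 1 gap column leaves 39 comparable sites.
Mismatches occur at site 1 (T↔A), site 9 (G↔T), site 13 (C↔T), site 20 (G↔C), site 21 (C↔T), site 24 (C↔T), site 26 (T↔A), site 28 (G↔T), site 30 (T↔A), site 31 (T↔G), site 32 (T↔G), site 34 (A↔T).
27 of the 39 comparable sites match, so the percent identity is 27/39 × 100 = 69.2%.

69.2%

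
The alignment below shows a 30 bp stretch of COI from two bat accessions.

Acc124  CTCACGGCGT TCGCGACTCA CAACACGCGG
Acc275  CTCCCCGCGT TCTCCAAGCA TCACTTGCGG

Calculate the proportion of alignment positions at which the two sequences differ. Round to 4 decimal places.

Mismatches occur at site 4 (A/C), site 6 (G/C), site 13 (G/T), site 15 (G/C), site 17 (C/A), site 18 (T/G), site 21 (C/T), site 22 (A/C), site 25 (A/T), site 26 (C/T).
There are 10 differences over 30 sites, so p = 10/30 = 0.3333.

0.3333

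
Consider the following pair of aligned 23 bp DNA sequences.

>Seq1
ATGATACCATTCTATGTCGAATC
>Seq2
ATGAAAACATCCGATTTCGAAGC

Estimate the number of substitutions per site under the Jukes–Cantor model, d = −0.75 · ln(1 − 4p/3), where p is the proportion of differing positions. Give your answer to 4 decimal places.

Mismatches occur at site 5 (T↔A), site 7 (C↔A), site 11 (T↔C), site 13 (T↔G), site 16 (G↔T), site 22 (T↔G).
p = 6/23 = 0.260870.
d = −0.75 · ln(1 − (4/3)·0.260870) = −0.75 · ln(0.652173) = −0.75 · (-0.427445) = 0.3206.

0.3206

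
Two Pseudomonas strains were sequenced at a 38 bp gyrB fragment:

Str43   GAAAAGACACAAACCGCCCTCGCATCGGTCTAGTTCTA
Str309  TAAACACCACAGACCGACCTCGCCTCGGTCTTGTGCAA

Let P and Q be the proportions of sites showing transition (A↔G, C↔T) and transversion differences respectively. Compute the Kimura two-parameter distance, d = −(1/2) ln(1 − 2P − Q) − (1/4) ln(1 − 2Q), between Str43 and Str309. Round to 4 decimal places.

0.3264

The sequences differ at positions 1 (G/T, transversion), 5 (A/C, transversion), 6 (G/A, transition), 7 (A/C, transversion), 12 (A/G, transition), 17 (C/A, transversion), 24 (A/C, transversion), 32 (A/T, transversion), 35 (T/G, transversion), 37 (T/A, transversion).
Of the 10 differences, 2 transitions and 8 transversions over 38 sites: P = 2/38 = 0.052632, Q = 8/38 = 0.210526.
d = −0.5·ln(0.684210) − 0.25·ln(0.578948) = −0.5·(-0.379490) − 0.25·(-0.546543) = 0.3264.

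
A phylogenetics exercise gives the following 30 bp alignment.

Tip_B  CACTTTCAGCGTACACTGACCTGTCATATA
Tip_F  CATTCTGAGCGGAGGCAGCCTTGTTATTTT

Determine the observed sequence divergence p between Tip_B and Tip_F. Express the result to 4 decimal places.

Mismatches occur at site 3 (C/T), site 5 (T/C), site 7 (C/G), site 12 (T/G), site 14 (C/G), site 15 (A/G), site 17 (T/A), site 19 (A/C), site 21 (C/T), site 25 (C/T), site 28 (A/T), site 30 (A/T).
There are 12 differences over 30 sites, so p = 12/30 = 0.4000.

0.4000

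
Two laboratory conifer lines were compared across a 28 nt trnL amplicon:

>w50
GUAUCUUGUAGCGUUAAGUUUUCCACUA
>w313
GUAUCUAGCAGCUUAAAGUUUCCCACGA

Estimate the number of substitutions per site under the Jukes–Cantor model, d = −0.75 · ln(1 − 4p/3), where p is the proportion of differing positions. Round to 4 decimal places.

Mismatches occur at site 7 (U/A), site 9 (U/C), site 13 (G/U), site 15 (U/A), site 22 (U/C), site 27 (U/G).
p = 6/28 = 0.214286.
d = −0.75 · ln(1 − (4/3)·0.214286) = −0.75 · ln(0.714285) = −0.75 · (-0.336473) = 0.2524.

0.2524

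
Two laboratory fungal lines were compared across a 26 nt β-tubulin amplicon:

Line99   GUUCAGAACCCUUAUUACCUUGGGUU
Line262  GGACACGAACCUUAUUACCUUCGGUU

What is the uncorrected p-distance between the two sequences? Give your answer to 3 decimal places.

Mismatches occur at site 2 (U/G), site 3 (U/A), site 6 (G/C), site 7 (A/G), site 9 (C/A), site 22 (G/C).
There are 6 differences over 26 sites, so p = 6/26 = 0.231.

0.231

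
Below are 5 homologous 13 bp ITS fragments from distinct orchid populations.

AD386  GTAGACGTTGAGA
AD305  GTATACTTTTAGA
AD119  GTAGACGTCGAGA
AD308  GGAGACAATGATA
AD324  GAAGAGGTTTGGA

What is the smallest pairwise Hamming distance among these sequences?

1

Pairwise Hamming distances:
  AD386 vs AD305: 3
  AD386 vs AD119: 1
  AD386 vs AD308: 4
  AD386 vs AD324: 4
  AD305 vs AD119: 4
  AD305 vs AD308: 6
  AD305 vs AD324: 5
  AD119 vs AD308: 5
  AD119 vs AD324: 5
  AD308 vs AD324: 7
The smallest is 1, between AD386 and AD119.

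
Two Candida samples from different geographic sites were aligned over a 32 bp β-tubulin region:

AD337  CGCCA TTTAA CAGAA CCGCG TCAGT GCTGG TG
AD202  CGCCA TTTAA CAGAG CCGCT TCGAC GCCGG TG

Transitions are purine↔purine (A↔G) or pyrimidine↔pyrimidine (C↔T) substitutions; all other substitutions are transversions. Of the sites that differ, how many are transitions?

Mismatches occur at site 15 (A↔G, transition), site 20 (G↔T, transversion), site 23 (A↔G, transition), site 24 (G↔A, transition), site 25 (T↔C, transition), site 28 (T↔C, transition).
Of the 6 differences, 5 transitions and 1 transversion, so the answer is 5.

5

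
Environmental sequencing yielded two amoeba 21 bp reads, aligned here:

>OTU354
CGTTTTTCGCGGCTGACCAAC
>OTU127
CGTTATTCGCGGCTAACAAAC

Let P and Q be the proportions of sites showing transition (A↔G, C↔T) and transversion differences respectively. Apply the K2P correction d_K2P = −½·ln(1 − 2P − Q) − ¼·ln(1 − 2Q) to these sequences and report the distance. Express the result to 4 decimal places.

0.1585

The sequences differ at positions 5 (T/A, transversion), 15 (G/A, transition), 18 (C/A, transversion).
Of the 3 differences, 1 transition and 2 transversions over 21 sites: P = 1/21 = 0.047619, Q = 2/21 = 0.095238.
d = −0.5·ln(0.809524) − 0.25·ln(0.809524) = −0.5·(-0.211309) − 0.25·(-0.211309) = 0.1585.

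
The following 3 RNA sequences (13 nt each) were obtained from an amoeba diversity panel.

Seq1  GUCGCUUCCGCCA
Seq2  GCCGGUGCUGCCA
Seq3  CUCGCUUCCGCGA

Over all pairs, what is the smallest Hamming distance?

2

Pairwise Hamming distances:
  Seq1 vs Seq2: 4
  Seq1 vs Seq3: 2
  Seq2 vs Seq3: 6
The smallest is 2, between Seq1 and Seq3.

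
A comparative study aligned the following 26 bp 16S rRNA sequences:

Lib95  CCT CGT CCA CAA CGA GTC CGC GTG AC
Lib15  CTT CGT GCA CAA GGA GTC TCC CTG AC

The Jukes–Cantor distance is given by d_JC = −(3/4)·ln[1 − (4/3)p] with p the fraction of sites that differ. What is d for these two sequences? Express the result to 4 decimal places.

0.2758

Mismatches occur at site 2 (C↔T), site 7 (C↔G), site 13 (C↔G), site 19 (C↔T), site 20 (G↔C), site 22 (G↔C).
p = 6/26 = 0.230769.
d = −0.75 · ln(1 − (4/3)·0.230769) = −0.75 · ln(0.692308) = −0.75 · (-0.367724) = 0.2758.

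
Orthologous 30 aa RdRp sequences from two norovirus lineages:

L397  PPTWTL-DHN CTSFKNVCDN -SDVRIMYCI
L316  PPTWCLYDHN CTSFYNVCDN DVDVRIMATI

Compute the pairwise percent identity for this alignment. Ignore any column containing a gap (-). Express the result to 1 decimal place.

82.1%

Excluding the 2 gap columns leaves 28 comparable sites.
Mismatches occur at site 5 (T→C), site 15 (K→Y), site 22 (S→V), site 28 (Y→A), site 29 (C→T).
23 of the 28 comparable sites match, so the percent identity is 23/28 × 100 = 82.1%.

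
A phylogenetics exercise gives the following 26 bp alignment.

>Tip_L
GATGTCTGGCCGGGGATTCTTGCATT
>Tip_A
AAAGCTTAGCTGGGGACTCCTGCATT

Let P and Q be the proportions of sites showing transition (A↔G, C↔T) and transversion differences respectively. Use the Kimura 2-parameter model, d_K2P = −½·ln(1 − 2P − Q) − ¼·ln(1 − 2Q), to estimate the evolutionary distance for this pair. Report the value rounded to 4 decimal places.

Differing sites — 1:G/A (Ti); 3:T/A (Tv); 5:T/C (Ti); 6:C/T (Ti); 8:G/A (Ti); 11:C/T (Ti); 17:T/C (Ti); 20:T/C (Ti).
Of the 8 differences, 7 transitions and 1 transversion over 26 sites: P = 7/26 = 0.269231, Q = 1/26 = 0.038462.
d = −0.5·ln(0.423076) − 0.25·ln(0.923076) = −0.5·(-0.860203) − 0.25·(-0.080044) = 0.4501.

0.4501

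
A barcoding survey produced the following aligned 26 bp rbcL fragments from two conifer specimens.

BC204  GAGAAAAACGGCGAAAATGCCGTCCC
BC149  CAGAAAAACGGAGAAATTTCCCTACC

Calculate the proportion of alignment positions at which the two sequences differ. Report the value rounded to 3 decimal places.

0.231

Mismatches occur at site 1 (G/C), site 12 (C/A), site 17 (A/T), site 19 (G/T), site 22 (G/C), site 24 (C/A).
There are 6 differences over 26 sites, so p = 6/26 = 0.231.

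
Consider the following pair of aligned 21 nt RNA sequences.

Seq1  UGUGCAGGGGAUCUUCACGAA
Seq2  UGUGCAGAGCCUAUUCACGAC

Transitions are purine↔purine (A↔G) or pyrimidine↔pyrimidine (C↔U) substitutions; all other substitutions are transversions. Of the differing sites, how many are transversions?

4

The sequences differ at positions 8 (G/A, transition), 10 (G/C, transversion), 11 (A/C, transversion), 13 (C/A, transversion), 21 (A/C, transversion).
Of the 5 differences, 1 transition and 4 transversions, so the answer is 4.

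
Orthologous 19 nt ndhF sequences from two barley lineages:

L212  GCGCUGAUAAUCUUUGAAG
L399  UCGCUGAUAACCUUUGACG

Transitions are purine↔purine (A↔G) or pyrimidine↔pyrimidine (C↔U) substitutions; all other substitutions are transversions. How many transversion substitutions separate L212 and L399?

Differing sites — 1:G/U (Tv); 11:U/C (Ti); 18:A/C (Tv).
Of the 3 differences, 1 transition and 2 transversions, so the answer is 2.

2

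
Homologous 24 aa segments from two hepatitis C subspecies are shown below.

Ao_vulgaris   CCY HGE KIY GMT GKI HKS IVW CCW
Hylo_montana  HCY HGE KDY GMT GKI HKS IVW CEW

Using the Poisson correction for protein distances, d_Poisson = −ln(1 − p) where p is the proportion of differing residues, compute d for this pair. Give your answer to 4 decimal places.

The sequences differ at positions 1 (C/H), 8 (I/D), 23 (C/E).
p = 3/24 = 0.125000.
d = −ln(1 − 0.125000) = −ln(0.875000) = 0.1335.

0.1335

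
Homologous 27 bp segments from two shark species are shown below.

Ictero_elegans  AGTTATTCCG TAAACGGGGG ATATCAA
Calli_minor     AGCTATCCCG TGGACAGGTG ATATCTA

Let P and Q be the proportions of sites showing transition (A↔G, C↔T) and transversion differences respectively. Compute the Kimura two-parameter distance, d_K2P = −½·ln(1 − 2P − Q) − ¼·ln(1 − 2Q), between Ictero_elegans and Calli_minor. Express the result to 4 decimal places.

Differing sites — 3:T/C (Ti); 7:T/C (Ti); 12:A/G (Ti); 13:A/G (Ti); 16:G/A (Ti); 19:G/T (Tv); 26:A/T (Tv).
Of the 7 differences, 5 transitions and 2 transversions over 27 sites: P = 5/27 = 0.185185, Q = 2/27 = 0.074074.
d = −0.5·ln(0.555556) − 0.25·ln(0.851852) = −0.5·(-0.587786) − 0.25·(-0.160342) = 0.3340.

0.3340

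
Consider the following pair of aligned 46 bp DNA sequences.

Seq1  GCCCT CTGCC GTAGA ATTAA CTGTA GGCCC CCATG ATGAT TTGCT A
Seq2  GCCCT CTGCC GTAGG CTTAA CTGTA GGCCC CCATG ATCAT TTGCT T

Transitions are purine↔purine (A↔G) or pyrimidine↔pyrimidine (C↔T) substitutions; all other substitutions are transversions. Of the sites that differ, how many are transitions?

1

Differing sites — 15:A/G (Ti); 16:A/C (Tv); 38:G/C (Tv); 46:A/T (Tv).
Of the 4 differences, 1 transition and 3 transversions, so the answer is 1.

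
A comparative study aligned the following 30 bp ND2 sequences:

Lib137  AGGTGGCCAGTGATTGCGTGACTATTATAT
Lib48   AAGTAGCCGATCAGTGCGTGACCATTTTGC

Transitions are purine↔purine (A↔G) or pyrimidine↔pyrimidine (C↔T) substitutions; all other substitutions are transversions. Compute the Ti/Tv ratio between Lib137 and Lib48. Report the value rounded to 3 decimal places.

The sequences differ at positions 2 (G/A, transition), 5 (G/A, transition), 9 (A/G, transition), 10 (G/A, transition), 12 (G/C, transversion), 14 (T/G, transversion), 23 (T/C, transition), 27 (A/T, transversion), 29 (A/G, transition), 30 (T/C, transition).
Of the 10 differences, 7 transitions and 3 transversions, so Ti/Tv = 7/3 = 2.333.

2.333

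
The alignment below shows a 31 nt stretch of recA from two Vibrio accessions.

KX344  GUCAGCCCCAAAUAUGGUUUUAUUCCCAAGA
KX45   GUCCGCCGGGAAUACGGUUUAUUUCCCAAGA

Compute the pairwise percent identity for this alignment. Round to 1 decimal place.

The sequences differ at positions 4 (A/C), 8 (C/G), 9 (C/G), 10 (A/G), 15 (U/C), 21 (U/A), 22 (A/U).
24 of the 31 sites match, so the percent identity is 24/31 × 100 = 77.4%.

77.4%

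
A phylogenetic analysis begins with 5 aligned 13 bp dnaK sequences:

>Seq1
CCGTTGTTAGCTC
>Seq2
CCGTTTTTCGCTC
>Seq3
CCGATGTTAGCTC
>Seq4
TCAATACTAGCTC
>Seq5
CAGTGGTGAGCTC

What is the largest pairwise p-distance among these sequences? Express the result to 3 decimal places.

Pairwise Hamming distances:
  Seq1 vs Seq2: 2
  Seq1 vs Seq3: 1
  Seq1 vs Seq4: 5
  Seq1 vs Seq5: 3
  Seq2 vs Seq3: 3
  Seq2 vs Seq4: 6
  Seq2 vs Seq5: 5
  Seq3 vs Seq4: 4
  Seq3 vs Seq5: 4
  Seq4 vs Seq5: 8
The largest is 8 mismatches, between Seq4 and Seq5; p = 8/13 = 0.615.

0.615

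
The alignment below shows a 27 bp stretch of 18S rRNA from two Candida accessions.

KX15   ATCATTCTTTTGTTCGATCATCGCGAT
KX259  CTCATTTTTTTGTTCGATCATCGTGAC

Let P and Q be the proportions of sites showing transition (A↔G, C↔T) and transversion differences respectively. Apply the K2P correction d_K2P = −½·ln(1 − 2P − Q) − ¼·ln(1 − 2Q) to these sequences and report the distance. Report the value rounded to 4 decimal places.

0.1693

Mismatches occur at site 1 (A/C, transversion), site 7 (C/T, transition), site 24 (C/T, transition), site 27 (T/C, transition).
Of the 4 differences, 3 transitions and 1 transversion over 27 sites: P = 3/27 = 0.111111, Q = 1/27 = 0.037037.
d = −0.5·ln(0.740741) − 0.25·ln(0.925926) = −0.5·(-0.300104) − 0.25·(-0.076961) = 0.1693.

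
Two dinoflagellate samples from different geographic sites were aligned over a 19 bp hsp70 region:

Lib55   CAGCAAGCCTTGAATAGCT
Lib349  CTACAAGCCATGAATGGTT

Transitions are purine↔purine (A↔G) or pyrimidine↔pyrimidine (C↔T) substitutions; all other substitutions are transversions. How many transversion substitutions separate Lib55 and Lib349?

2

Differing sites — 2:A/T (Tv); 3:G/A (Ti); 10:T/A (Tv); 16:A/G (Ti); 18:C/T (Ti).
Of the 5 differences, 3 transitions and 2 transversions, so the answer is 2.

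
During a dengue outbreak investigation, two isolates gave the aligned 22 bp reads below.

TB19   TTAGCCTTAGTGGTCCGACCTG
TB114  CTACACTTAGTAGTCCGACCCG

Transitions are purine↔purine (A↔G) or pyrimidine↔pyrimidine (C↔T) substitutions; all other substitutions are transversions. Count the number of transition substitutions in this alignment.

Differing sites — 1:T/C (Ti); 4:G/C (Tv); 5:C/A (Tv); 12:G/A (Ti); 21:T/C (Ti).
Of the 5 differences, 3 transitions and 2 transversions, so the answer is 3.

3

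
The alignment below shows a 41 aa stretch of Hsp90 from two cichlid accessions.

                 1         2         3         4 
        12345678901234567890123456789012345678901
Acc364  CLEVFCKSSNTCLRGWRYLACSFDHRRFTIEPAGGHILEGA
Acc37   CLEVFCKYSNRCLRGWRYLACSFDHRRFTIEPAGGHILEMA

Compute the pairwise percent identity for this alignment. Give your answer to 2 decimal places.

92.68%

Mismatches occur at site 8 (S/Y), site 11 (T/R), site 40 (G/M).
38 of the 41 sites match, so the percent identity is 38/41 × 100 = 92.68%.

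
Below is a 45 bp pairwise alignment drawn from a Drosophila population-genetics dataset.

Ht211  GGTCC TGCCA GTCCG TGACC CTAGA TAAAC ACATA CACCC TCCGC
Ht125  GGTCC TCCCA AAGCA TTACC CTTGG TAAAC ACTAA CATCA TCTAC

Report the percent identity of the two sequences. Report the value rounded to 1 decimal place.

Differing sites — 7:G/C; 11:G/A; 12:T/A; 13:C/G; 15:G/A; 17:G/T; 23:A/T; 25:A/G; 33:A/T; 34:T/A; 38:C/T; 40:C/A; 43:C/T; 44:G/A.
31 of the 45 sites match, so the percent identity is 31/45 × 100 = 68.9%.

68.9%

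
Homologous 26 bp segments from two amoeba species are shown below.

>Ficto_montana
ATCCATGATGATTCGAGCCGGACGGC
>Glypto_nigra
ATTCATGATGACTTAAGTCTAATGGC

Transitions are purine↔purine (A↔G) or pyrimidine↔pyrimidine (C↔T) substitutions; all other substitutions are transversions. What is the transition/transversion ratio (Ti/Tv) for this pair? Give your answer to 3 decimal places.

The sequences differ at positions 3 (C/T, transition), 12 (T/C, transition), 14 (C/T, transition), 15 (G/A, transition), 18 (C/T, transition), 20 (G/T, transversion), 21 (G/A, transition), 23 (C/T, transition).
Of the 8 differences, 7 transitions and 1 transversion, so Ti/Tv = 7/1 = 7.000.

7.000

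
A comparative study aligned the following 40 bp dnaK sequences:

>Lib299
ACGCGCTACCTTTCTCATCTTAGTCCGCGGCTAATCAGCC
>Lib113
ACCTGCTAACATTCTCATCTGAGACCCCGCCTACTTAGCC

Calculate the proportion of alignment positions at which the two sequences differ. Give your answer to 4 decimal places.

Mismatches occur at site 3 (G→C), site 4 (C→T), site 9 (C→A), site 11 (T→A), site 21 (T→G), site 24 (T→A), site 27 (G→C), site 30 (G→C), site 34 (A→C), site 36 (C→T).
There are 10 differences over 40 sites, so p = 10/40 = 0.2500.

0.2500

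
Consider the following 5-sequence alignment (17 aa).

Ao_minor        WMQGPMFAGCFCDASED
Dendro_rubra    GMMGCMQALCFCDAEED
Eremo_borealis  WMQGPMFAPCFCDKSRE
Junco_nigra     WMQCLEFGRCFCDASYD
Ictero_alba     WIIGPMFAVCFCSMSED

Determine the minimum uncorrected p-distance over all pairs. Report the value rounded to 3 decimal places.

0.235

Pairwise Hamming distances:
  Ao_minor vs Dendro_rubra: 6
  Ao_minor vs Eremo_borealis: 4
  Ao_minor vs Junco_nigra: 6
  Ao_minor vs Ictero_alba: 5
  Dendro_rubra vs Eremo_borealis: 9
  Dendro_rubra vs Junco_nigra: 10
  Dendro_rubra vs Ictero_alba: 9
  Eremo_borealis vs Junco_nigra: 8
  Eremo_borealis vs Ictero_alba: 7
  Junco_nigra vs Ictero_alba: 10
The smallest is 4 mismatches, between Ao_minor and Eremo_borealis; p = 4/17 = 0.235.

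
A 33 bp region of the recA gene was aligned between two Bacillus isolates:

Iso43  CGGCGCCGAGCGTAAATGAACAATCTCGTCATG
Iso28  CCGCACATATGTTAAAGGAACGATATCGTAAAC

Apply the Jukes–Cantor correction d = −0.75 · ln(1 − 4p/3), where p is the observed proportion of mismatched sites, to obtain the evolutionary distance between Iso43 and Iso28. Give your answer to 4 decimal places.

The sequences differ at positions 2 (G/C), 5 (G/A), 7 (C/A), 8 (G/T), 10 (G/T), 11 (C/G), 12 (G/T), 17 (T/G), 22 (A/G), 25 (C/A), 30 (C/A), 32 (T/A), 33 (G/C).
p = 13/33 = 0.393939.
d = −0.75 · ln(1 − (4/3)·0.393939) = −0.75 · ln(0.474748) = −0.75 · (-0.744971) = 0.5587.

0.5587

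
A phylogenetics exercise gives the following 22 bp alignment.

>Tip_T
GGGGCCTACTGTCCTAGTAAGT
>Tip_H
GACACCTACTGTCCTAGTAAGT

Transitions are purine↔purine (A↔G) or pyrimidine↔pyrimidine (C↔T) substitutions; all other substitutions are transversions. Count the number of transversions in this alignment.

The sequences differ at positions 2 (G/A, transition), 3 (G/C, transversion), 4 (G/A, transition).
Of the 3 differences, 2 transitions and 1 transversion, so the answer is 1.

1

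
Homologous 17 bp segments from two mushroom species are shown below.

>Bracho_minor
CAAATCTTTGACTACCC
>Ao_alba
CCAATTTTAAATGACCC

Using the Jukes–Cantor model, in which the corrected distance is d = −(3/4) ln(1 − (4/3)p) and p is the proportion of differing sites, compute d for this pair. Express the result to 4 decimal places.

Differing sites — 2:A/C; 6:C/T; 9:T/A; 10:G/A; 12:C/T; 13:T/G.
p = 6/17 = 0.352941.
d = −0.75 · ln(1 − (4/3)·0.352941) = −0.75 · ln(0.529412) = −0.75 · (-0.635988) = 0.4770.

0.4770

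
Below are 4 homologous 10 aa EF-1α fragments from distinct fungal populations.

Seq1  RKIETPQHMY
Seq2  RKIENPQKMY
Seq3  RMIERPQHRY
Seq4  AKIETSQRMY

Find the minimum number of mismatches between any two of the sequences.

Pairwise Hamming distances:
  Seq1 vs Seq2: 2
  Seq1 vs Seq3: 3
  Seq1 vs Seq4: 3
  Seq2 vs Seq3: 4
  Seq2 vs Seq4: 4
  Seq3 vs Seq4: 6
The smallest is 2, between Seq1 and Seq2.

2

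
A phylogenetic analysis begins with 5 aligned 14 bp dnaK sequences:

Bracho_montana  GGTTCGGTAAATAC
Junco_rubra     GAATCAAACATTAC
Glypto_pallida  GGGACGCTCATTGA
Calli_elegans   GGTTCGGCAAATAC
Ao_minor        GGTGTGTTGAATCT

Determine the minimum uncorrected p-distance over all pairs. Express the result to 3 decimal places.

Pairwise Hamming distances:
  Bracho_montana vs Junco_rubra: 7
  Bracho_montana vs Glypto_pallida: 7
  Bracho_montana vs Calli_elegans: 1
  Bracho_montana vs Ao_minor: 6
  Junco_rubra vs Glypto_pallida: 8
  Junco_rubra vs Calli_elegans: 7
  Junco_rubra vs Ao_minor: 11
  Glypto_pallida vs Calli_elegans: 8
  Glypto_pallida vs Ao_minor: 8
  Calli_elegans vs Ao_minor: 7
The smallest is 1 mismatch, between Bracho_montana and Calli_elegans; p = 1/14 = 0.071.

0.071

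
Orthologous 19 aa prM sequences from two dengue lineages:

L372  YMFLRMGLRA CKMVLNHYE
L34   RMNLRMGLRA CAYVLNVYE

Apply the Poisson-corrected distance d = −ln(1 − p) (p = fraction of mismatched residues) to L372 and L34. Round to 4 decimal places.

0.3054

The sequences differ at positions 1 (Y/R), 3 (F/N), 12 (K/A), 13 (M/Y), 17 (H/V).
p = 5/19 = 0.263158.
d = −ln(1 − 0.263158) = −ln(0.736842) = 0.3054.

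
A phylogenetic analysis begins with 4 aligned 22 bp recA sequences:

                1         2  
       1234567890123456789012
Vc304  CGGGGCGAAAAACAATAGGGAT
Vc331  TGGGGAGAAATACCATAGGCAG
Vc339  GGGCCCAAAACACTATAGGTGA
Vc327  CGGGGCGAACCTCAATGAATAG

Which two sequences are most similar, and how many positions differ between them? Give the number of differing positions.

6

Pairwise Hamming distances:
  Vc304 vs Vc331: 6
  Vc304 vs Vc339: 9
  Vc304 vs Vc327: 8
  Vc331 vs Vc339: 10
  Vc331 vs Vc327: 10
  Vc339 vs Vc327: 12
The smallest is 6, between Vc304 and Vc331.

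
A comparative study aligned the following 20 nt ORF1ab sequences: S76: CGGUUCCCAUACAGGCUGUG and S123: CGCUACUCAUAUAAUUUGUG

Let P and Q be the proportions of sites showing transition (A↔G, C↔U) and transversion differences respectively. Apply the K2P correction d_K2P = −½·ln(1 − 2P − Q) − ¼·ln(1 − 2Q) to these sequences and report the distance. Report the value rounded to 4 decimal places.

Mismatches occur at site 3 (G→C, transversion), site 5 (U→A, transversion), site 7 (C→U, transition), site 12 (C→U, transition), site 14 (G→A, transition), site 15 (G→U, transversion), site 16 (C→U, transition).
Of the 7 differences, 4 transitions and 3 transversions over 20 sites: P = 4/20 = 0.200000, Q = 3/20 = 0.150000.
d = −0.5·ln(0.450000) − 0.25·ln(0.700000) = −0.5·(-0.798508) − 0.25·(-0.356675) = 0.4884.

0.4884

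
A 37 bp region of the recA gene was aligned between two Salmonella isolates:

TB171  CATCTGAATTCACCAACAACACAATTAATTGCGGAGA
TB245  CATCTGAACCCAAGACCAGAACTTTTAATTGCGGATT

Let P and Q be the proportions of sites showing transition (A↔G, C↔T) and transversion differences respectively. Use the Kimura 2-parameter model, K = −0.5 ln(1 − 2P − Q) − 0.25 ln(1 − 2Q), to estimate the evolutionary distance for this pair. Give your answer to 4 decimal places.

Differing sites — 9:T/C (Ti); 10:T/C (Ti); 13:C/A (Tv); 14:C/G (Tv); 16:A/C (Tv); 19:A/G (Ti); 20:C/A (Tv); 23:A/T (Tv); 24:A/T (Tv); 36:G/T (Tv); 37:A/T (Tv).
Of the 11 differences, 3 transitions and 8 transversions over 37 sites: P = 3/37 = 0.081081, Q = 8/37 = 0.216216.
d = −0.5·ln(0.621622) − 0.25·ln(0.567568) = −0.5·(-0.475423) − 0.25·(-0.566395) = 0.3793.

0.3793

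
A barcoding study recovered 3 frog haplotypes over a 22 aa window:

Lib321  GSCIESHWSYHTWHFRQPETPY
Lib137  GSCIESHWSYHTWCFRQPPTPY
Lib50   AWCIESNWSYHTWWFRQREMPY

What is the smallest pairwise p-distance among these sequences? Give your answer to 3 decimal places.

Pairwise Hamming distances:
  Lib321 vs Lib137: 2
  Lib321 vs Lib50: 6
  Lib137 vs Lib50: 7
The smallest is 2 mismatches, between Lib321 and Lib137; p = 2/22 = 0.091.

0.091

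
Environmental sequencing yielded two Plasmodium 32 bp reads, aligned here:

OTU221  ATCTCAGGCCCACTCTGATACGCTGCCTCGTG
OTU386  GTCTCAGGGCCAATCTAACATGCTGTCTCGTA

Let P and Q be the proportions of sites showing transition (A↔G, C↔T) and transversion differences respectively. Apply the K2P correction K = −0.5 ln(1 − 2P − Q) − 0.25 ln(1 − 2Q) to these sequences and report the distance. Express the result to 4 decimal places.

Mismatches occur at site 1 (A→G, transition), site 9 (C→G, transversion), site 13 (C→A, transversion), site 17 (G→A, transition), site 19 (T→C, transition), site 21 (C→T, transition), site 26 (C→T, transition), site 32 (G→A, transition).
Of the 8 differences, 6 transitions and 2 transversions over 32 sites: P = 6/32 = 0.187500, Q = 2/32 = 0.062500.
d = −0.5·ln(0.562500) − 0.25·ln(0.875000) = −0.5·(-0.575364) − 0.25·(-0.133531) = 0.3211.

0.3211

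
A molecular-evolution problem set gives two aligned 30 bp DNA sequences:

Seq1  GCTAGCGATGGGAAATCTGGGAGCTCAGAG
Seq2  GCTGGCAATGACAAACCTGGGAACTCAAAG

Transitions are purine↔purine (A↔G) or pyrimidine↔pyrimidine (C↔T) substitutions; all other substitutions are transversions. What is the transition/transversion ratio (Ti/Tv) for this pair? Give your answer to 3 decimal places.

6.000

The sequences differ at positions 4 (A/G, transition), 7 (G/A, transition), 11 (G/A, transition), 12 (G/C, transversion), 16 (T/C, transition), 23 (G/A, transition), 28 (G/A, transition).
Of the 7 differences, 6 transitions and 1 transversion, so Ti/Tv = 6/1 = 6.000.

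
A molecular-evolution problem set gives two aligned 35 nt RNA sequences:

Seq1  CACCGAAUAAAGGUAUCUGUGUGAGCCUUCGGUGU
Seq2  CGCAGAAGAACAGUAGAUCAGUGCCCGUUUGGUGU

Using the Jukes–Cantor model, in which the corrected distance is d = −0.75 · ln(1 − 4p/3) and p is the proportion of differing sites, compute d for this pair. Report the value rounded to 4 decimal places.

Mismatches occur at site 2 (A/G), site 4 (C/A), site 8 (U/G), site 11 (A/C), site 12 (G/A), site 16 (U/G), site 17 (C/A), site 19 (G/C), site 20 (U/A), site 24 (A/C), site 25 (G/C), site 27 (C/G), site 30 (C/U).
p = 13/35 = 0.371429.
d = −0.75 · ln(1 − (4/3)·0.371429) = −0.75 · ln(0.504761) = −0.75 · (-0.683670) = 0.5128.

0.5128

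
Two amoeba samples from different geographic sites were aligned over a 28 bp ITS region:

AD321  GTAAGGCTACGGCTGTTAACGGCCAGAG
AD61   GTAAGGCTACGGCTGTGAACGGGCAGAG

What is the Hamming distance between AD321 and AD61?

2

Mismatches occur at site 17 (T→G), site 23 (C→G).
That gives 2 mismatches out of 28 aligned sites, so the Hamming distance is 2.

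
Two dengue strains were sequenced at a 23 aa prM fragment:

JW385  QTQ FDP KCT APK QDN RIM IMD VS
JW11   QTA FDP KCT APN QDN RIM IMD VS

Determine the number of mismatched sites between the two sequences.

2

The sequences differ at positions 3 (Q/A), 12 (K/N).
That gives 2 mismatches out of 23 aligned sites, so the Hamming distance is 2.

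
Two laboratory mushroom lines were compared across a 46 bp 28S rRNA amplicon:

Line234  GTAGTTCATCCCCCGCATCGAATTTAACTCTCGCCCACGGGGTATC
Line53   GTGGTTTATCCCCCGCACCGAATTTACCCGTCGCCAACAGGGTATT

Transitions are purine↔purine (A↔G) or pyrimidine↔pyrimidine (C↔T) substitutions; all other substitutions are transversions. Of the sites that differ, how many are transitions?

6

Differing sites — 3:A/G (Ti); 7:C/T (Ti); 18:T/C (Ti); 27:A/C (Tv); 29:T/C (Ti); 30:C/G (Tv); 36:C/A (Tv); 39:G/A (Ti); 46:C/T (Ti).
Of the 9 differences, 6 transitions and 3 transversions, so the answer is 6.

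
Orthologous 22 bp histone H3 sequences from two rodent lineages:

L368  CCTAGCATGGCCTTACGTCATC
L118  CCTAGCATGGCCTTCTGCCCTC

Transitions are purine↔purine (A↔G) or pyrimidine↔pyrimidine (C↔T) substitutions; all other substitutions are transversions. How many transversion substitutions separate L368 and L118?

Differing sites — 15:A/C (Tv); 16:C/T (Ti); 18:T/C (Ti); 20:A/C (Tv).
Of the 4 differences, 2 transitions and 2 transversions, so the answer is 2.

2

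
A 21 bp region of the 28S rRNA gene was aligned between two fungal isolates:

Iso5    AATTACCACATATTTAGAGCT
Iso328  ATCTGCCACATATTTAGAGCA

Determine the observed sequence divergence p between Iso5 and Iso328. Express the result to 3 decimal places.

Differing sites — 2:A/T; 3:T/C; 5:A/G; 21:T/A.
There are 4 differences over 21 sites, so p = 4/21 = 0.190.

0.190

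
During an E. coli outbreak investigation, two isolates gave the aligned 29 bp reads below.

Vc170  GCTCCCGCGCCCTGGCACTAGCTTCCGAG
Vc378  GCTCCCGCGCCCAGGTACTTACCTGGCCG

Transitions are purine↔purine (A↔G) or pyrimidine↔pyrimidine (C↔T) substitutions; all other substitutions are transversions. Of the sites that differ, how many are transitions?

Differing sites — 13:T/A (Tv); 16:C/T (Ti); 20:A/T (Tv); 21:G/A (Ti); 23:T/C (Ti); 25:C/G (Tv); 26:C/G (Tv); 27:G/C (Tv); 28:A/C (Tv).
Of the 9 differences, 3 transitions and 6 transversions, so the answer is 3.

3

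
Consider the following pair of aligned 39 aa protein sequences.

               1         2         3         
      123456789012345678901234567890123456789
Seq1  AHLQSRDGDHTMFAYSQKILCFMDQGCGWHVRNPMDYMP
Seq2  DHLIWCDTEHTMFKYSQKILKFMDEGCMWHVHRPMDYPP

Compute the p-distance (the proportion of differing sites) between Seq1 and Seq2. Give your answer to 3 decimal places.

The sequences differ at positions 1 (A/D), 4 (Q/I), 5 (S/W), 6 (R/C), 8 (G/T), 9 (D/E), 14 (A/K), 21 (C/K), 25 (Q/E), 28 (G/M), 32 (R/H), 33 (N/R), 38 (M/P).
There are 13 differences over 39 sites, so p = 13/39 = 0.333.

0.333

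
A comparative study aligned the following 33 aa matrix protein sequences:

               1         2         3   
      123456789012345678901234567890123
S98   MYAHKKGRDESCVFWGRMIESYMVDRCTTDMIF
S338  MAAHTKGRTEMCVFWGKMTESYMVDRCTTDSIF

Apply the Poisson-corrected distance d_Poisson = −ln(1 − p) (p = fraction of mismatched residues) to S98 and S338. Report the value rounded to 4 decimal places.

The sequences differ at positions 2 (Y/A), 5 (K/T), 9 (D/T), 11 (S/M), 17 (R/K), 19 (I/T), 31 (M/S).
p = 7/33 = 0.212121.
d = −ln(1 − 0.212121) = −ln(0.787879) = 0.2384.

0.2384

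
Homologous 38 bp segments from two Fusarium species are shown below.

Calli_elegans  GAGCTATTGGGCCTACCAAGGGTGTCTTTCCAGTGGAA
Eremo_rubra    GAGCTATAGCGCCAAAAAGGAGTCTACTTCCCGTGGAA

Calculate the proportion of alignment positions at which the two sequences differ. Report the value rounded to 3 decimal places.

Mismatches occur at site 8 (T↔A), site 10 (G↔C), site 14 (T↔A), site 16 (C↔A), site 17 (C↔A), site 19 (A↔G), site 21 (G↔A), site 24 (G↔C), site 26 (C↔A), site 27 (T↔C), site 32 (A↔C).
There are 11 differences over 38 sites, so p = 11/38 = 0.289.

0.289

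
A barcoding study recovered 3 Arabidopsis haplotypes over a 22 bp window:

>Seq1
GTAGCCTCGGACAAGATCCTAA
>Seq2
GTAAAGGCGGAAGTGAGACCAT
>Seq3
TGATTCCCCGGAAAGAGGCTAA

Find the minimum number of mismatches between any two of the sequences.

Pairwise Hamming distances:
  Seq1 vs Seq2: 11
  Seq1 vs Seq3: 10
  Seq2 vs Seq3: 13
The smallest is 10, between Seq1 and Seq3.

10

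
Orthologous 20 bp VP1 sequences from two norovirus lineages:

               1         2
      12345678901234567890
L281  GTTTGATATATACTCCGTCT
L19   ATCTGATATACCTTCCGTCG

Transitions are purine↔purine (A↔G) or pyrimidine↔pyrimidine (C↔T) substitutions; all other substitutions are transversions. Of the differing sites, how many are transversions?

2

Mismatches occur at site 1 (G/A, transition), site 3 (T/C, transition), site 11 (T/C, transition), site 12 (A/C, transversion), site 13 (C/T, transition), site 20 (T/G, transversion).
Of the 6 differences, 4 transitions and 2 transversions, so the answer is 2.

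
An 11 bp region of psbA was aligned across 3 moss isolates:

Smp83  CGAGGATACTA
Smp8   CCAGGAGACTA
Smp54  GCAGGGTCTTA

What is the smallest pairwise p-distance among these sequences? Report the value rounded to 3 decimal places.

Pairwise Hamming distances:
  Smp83 vs Smp8: 2
  Smp83 vs Smp54: 5
  Smp8 vs Smp54: 5
The smallest is 2 mismatches, between Smp83 and Smp8; p = 2/11 = 0.182.

0.182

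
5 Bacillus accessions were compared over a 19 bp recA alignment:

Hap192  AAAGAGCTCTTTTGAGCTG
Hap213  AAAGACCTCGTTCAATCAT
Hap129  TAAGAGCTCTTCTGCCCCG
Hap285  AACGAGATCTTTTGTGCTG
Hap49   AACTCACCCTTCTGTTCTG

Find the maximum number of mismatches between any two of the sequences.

12

Pairwise Hamming distances:
  Hap192 vs Hap213: 7
  Hap192 vs Hap129: 5
  Hap192 vs Hap285: 3
  Hap192 vs Hap49: 8
  Hap213 vs Hap129: 10
  Hap213 vs Hap285: 10
  Hap213 vs Hap49: 12
  Hap129 vs Hap285: 7
  Hap129 vs Hap49: 9
  Hap285 vs Hap49: 7
The largest is 12, between Hap213 and Hap49.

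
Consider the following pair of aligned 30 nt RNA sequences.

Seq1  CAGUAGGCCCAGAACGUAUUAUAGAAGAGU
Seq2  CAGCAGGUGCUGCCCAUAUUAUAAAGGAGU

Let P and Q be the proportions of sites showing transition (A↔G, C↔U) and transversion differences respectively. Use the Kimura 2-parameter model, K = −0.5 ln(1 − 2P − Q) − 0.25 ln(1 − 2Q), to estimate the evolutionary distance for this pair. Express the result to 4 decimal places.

0.3918

Differing sites — 4:U/C (Ti); 8:C/U (Ti); 9:C/G (Tv); 11:A/U (Tv); 13:A/C (Tv); 14:A/C (Tv); 16:G/A (Ti); 24:G/A (Ti); 26:A/G (Ti).
Of the 9 differences, 5 transitions and 4 transversions over 30 sites: P = 5/30 = 0.166667, Q = 4/30 = 0.133333.
d = −0.5·ln(0.533333) − 0.25·ln(0.733334) = −0.5·(-0.628609) − 0.25·(-0.310154) = 0.3918.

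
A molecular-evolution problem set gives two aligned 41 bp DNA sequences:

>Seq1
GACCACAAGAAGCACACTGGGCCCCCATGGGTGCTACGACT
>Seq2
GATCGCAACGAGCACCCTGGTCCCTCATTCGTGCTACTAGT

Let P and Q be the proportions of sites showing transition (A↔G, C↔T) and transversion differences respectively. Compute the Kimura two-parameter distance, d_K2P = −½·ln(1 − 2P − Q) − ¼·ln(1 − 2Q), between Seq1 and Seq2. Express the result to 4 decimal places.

0.3322

Mismatches occur at site 3 (C/T, transition), site 5 (A/G, transition), site 9 (G/C, transversion), site 10 (A/G, transition), site 16 (A/C, transversion), site 21 (G/T, transversion), site 25 (C/T, transition), site 29 (G/T, transversion), site 30 (G/C, transversion), site 38 (G/T, transversion), site 40 (C/G, transversion).
Of the 11 differences, 4 transitions and 7 transversions over 41 sites: P = 4/41 = 0.097561, Q = 7/41 = 0.170732.
d = −0.5·ln(0.634146) − 0.25·ln(0.658536) = −0.5·(-0.455476) − 0.25·(-0.417736) = 0.3322.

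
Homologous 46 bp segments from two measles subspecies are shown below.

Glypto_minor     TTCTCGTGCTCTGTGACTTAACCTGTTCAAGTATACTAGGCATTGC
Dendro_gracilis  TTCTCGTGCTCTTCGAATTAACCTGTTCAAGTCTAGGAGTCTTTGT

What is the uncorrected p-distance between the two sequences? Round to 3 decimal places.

0.196

The sequences differ at positions 13 (G/T), 14 (T/C), 17 (C/A), 33 (A/C), 36 (C/G), 37 (T/G), 40 (G/T), 42 (A/T), 46 (C/T).
There are 9 differences over 46 sites, so p = 9/46 = 0.196.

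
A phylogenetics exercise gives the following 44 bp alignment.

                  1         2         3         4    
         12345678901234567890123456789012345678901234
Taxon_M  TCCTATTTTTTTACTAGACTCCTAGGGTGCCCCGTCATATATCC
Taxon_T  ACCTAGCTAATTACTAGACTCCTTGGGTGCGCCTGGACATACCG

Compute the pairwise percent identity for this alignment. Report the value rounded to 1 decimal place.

Mismatches occur at site 1 (T→A), site 6 (T→G), site 7 (T→C), site 9 (T→A), site 10 (T→A), site 24 (A→T), site 31 (C→G), site 34 (G→T), site 35 (T→G), site 36 (C→G), site 38 (T→C), site 42 (T→C), site 44 (C→G).
31 of the 44 sites match, so the percent identity is 31/44 × 100 = 70.5%.

70.5%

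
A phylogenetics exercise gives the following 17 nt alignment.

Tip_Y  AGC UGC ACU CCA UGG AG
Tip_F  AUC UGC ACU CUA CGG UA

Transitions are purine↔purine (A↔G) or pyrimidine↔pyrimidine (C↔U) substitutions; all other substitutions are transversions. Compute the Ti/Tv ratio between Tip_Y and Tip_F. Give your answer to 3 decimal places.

The sequences differ at positions 2 (G/U, transversion), 11 (C/U, transition), 13 (U/C, transition), 16 (A/U, transversion), 17 (G/A, transition).
Of the 5 differences, 3 transitions and 2 transversions, so Ti/Tv = 3/2 = 1.500.

1.500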